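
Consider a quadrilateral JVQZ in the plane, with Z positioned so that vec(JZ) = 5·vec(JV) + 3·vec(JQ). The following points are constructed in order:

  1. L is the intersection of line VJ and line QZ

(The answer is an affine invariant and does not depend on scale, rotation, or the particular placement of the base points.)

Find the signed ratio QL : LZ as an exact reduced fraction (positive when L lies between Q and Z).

QL:LZ = -1/3

Choose coordinates J = (0, 0), V = (1, 0), Q = (0, 1), Z = (5, 3).
1. L is the intersection of line VJ and line QZ ⇒ L = (-5/2, 0)
L = Q + t·(Z−Q) with t = -1/2, so QL:LZ = t:(1−t) = -1/2:3/2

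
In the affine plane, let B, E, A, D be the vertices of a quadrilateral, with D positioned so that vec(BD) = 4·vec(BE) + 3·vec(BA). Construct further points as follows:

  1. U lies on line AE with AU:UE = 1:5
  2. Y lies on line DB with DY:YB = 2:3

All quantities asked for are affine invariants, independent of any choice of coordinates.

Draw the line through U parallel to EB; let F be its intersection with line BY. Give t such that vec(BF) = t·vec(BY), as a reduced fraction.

t = 25/54

Choose coordinates B = (0, 0), E = (1, 0), A = (0, 1), D = (4, 3).
1. U lies on line AE with AU:UE = 1:5 ⇒ U = (1/6, 5/6)
2. Y lies on line DB with DY:YB = 2:3 ⇒ Y = (12/5, 9/5)
through U parallel to EB: direction (-1, 0); meets BY at F = (10/9, 5/6)
F = B + t·(Y−B) with t = 25/54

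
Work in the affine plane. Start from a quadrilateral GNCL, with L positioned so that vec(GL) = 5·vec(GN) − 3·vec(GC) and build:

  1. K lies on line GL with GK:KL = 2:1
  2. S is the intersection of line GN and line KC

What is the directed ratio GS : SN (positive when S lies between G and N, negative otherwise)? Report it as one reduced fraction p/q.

GS:SN = -10

Assign G = (0, 0), N = (1, 0), C = (0, 1), L = (5, -3) — the answer is frame-independent, so this choice is without loss of generality.
1. K lies on line GL with GK:KL = 2:1 ⇒ K = (10/3, -2)
2. S is the intersection of line GN and line KC ⇒ S = (10/9, 0)
S = G + t·(N−G) with t = 10/9, so GS:SN = t:(1−t) = 10/9:-1/9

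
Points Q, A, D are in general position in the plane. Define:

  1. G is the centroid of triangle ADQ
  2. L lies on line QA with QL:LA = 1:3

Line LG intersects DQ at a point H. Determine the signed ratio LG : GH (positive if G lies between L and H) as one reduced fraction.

LG:GH = -1/4

Work in coordinates with Q = (0, 0), A = (1, 0), D = (0, 1).
1. G is the centroid of triangle ADQ ⇒ G = (1/3, 1/3)
2. L lies on line QA with QL:LA = 1:3 ⇒ L = (1/4, 0)
line LG meets DQ at H = (0, -1)
G = L + t·(H−L) with t = -1/3, so LG:GH = -1/3:4/3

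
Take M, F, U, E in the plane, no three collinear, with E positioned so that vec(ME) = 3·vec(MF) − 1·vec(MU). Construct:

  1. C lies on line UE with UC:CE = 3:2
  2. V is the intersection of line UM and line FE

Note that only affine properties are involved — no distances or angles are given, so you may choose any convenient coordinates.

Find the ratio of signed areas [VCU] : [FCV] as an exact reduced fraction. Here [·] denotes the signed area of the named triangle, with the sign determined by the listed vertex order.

[VCU]:[FCV] = 9/2

Set M = (0, 0), F = (1, 0), U = (0, 1), E = (3, -1); any affine frame gives the same invariant.
1. C lies on line UE with UC:CE = 3:2 ⇒ C = (9/5, -1/5)
2. V is the intersection of line UM and line FE ⇒ V = (0, 1/2)
2·[VCU] = 9/10, 2·[FCV] = 1/5
[VCU]:[FCV] = 9/10:1/5 = 9/2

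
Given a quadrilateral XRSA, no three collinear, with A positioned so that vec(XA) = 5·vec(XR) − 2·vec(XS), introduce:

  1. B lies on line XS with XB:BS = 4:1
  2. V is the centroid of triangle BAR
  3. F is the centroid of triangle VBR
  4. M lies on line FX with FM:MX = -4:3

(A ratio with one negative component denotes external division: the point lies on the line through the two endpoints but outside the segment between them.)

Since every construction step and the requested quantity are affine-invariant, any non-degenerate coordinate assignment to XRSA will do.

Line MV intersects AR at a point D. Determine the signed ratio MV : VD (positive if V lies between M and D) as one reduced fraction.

MV:VD = -25

Choose coordinates X = (0, 0), R = (1, 0), S = (0, 1), A = (5, -2).
1. B lies on line XS with XB:BS = 4:1 ⇒ B = (0, 4/5)
2. V is the centroid of triangle BAR ⇒ V = (2, -2/5)
3. F is the centroid of triangle VBR ⇒ F = (1, 2/15)
4. M lies on line FX with FM:MX = -4:3 ⇒ M = (-3, -2/5)
line MV meets AR at D = (9/5, -2/5)
V = M + t·(D−M) with t = 25/24, so MV:VD = 25/24:-1/24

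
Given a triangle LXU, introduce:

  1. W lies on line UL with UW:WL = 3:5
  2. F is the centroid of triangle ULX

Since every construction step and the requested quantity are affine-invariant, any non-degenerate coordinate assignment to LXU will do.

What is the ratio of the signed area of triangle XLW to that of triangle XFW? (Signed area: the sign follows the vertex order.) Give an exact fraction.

Work in coordinates with L = (0, 0), X = (1, 0), U = (0, 1).
1. W lies on line UL with UW:WL = 3:5 ⇒ W = (0, 5/8)
2. F is the centroid of triangle ULX ⇒ F = (1/3, 1/3)
2·[XLW] = -5/8, 2·[XFW] = -1/12
[XLW]:[XFW] = -5/8:-1/12 = 15/2

[XLW]:[XFW] = 15/2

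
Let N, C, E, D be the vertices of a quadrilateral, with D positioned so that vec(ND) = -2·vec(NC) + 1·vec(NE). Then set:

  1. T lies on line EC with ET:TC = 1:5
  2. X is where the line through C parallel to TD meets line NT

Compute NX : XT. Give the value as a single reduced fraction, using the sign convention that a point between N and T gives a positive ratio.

NX:XT = 1/10

Choose coordinates N = (0, 0), C = (1, 0), E = (0, 1), D = (-2, 1).
1. T lies on line EC with ET:TC = 1:5 ⇒ T = (1/6, 5/6)
2. X is where the line through C parallel to TD meets line NT ⇒ X = (1/66, 5/66)
X = N + t·(T−N) with t = 1/11, so NX:XT = t:(1−t) = 1/11:10/11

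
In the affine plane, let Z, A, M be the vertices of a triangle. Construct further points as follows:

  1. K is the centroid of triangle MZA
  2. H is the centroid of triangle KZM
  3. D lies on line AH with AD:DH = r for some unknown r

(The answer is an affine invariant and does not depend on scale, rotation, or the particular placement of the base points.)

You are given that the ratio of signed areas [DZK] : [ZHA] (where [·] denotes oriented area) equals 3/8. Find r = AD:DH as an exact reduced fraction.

Choose coordinates Z = (0, 0), A = (1, 0), M = (0, 1).
1. K is the centroid of triangle MZA ⇒ K = (1/3, 1/3)
2. H is the centroid of triangle KZM ⇒ H = (1/9, 4/9)
3. With AD:DH = r, write λ = r/(r+1) so D = A + λ·(H−A); D is affine-linear in λ
Every point depending on D is an affine combination of D and λ-independent points, so each such coordinate is linear in λ; the λ² term in each signed area is a multiple of (H−A)×(H−A) = 0, so 2·[DZK] and 2·[ZHA] are each linear in λ. Evaluating at λ=0 and λ=1:
  2·[DZK] = 4/9·λ − 1/3,   2·[ZHA] = -4/9
So [DZK]:[ZHA] = (4/9·λ − 1/3) / (-4/9). Setting this equal to 3/8:
  4/9·λ − 1/3 = 3/8·(-4/9)  ⇒  λ = 3/8
Then r = λ/(1−λ) = (3/8)/(5/8) = 3/5. Check: with r = 3/5, D = (2/3, 1/6) and [DZK]:[ZHA] = 3/8 as required.

r = 3/5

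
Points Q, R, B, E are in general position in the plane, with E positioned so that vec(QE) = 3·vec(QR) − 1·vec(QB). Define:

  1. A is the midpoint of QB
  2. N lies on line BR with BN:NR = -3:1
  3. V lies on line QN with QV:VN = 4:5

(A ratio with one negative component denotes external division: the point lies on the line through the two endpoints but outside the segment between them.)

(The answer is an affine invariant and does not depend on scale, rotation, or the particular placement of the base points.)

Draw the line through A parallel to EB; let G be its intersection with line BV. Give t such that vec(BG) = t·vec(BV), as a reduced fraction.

t = 9/14

Choose coordinates Q = (0, 0), R = (1, 0), B = (0, 1), E = (3, -1).
1. A is the midpoint of QB ⇒ A = (0, 1/2)
2. N lies on line BR with BN:NR = -3:1 ⇒ N = (3/2, -1/2)
3. V lies on line QN with QV:VN = 4:5 ⇒ V = (2/3, -2/9)
through A parallel to EB: direction (-3, 2); meets BV at G = (3/7, 3/14)
G = B + t·(V−B) with t = 9/14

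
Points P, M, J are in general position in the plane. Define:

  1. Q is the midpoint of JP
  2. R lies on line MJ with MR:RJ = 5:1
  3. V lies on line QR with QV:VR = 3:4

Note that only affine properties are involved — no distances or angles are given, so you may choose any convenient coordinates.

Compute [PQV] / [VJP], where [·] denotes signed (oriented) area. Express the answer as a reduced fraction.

[PQV]:[VJP] = -1/2

Assign P = (0, 0), M = (1, 0), J = (0, 1) — the answer is frame-independent, so this choice is without loss of generality.
1. Q is the midpoint of JP ⇒ Q = (0, 1/2)
2. R lies on line MJ with MR:RJ = 5:1 ⇒ R = (1/6, 5/6)
3. V lies on line QR with QV:VR = 3:4 ⇒ V = (1/14, 9/14)
2·[PQV] = -1/28, 2·[VJP] = 1/14
[PQV]:[VJP] = -1/28:1/14 = -1/2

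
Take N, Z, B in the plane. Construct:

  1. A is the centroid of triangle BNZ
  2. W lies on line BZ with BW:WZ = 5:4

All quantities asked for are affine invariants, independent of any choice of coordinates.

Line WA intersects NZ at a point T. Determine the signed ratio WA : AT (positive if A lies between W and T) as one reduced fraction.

WA:AT = 1/3

Set N = (0, 0), Z = (1, 0), B = (0, 1); any affine frame gives the same invariant.
1. A is the centroid of triangle BNZ ⇒ A = (1/3, 1/3)
2. W lies on line BZ with BW:WZ = 5:4 ⇒ W = (5/9, 4/9)
line WA meets NZ at T = (-1/3, 0)
A = W + t·(T−W) with t = 1/4, so WA:AT = 1/4:3/4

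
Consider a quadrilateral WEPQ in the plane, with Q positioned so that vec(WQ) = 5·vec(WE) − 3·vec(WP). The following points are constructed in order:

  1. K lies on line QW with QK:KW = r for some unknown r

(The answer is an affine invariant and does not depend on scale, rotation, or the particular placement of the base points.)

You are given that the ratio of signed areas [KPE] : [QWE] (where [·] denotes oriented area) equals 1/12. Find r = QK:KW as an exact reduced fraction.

Work in coordinates with W = (0, 0), E = (1, 0), P = (0, 1), Q = (5, -3).
1. With QK:KW = r, write λ = r/(r+1) so K = Q + λ·(W−Q); K is affine-linear in λ
Every point depending on K is an affine combination of K and λ-independent points, so each such coordinate is linear in λ; the λ² term in each signed area is a multiple of (W−Q)×(W−Q) = 0, so 2·[KPE] and 2·[QWE] are each linear in λ. Evaluating at λ=0 and λ=1:
  2·[KPE] = -2·λ + 1,   2·[QWE] = -3
So [KPE]:[QWE] = (-2·λ + 1) / (-3). Setting this equal to 1/12:
  -2·λ + 1 = 1/12·(-3)  ⇒  λ = 5/8
Then r = λ/(1−λ) = (5/8)/(3/8) = 5/3. Check: with r = 5/3, K = (15/8, -9/8) and [KPE]:[QWE] = 1/12 as required.

r = 5/3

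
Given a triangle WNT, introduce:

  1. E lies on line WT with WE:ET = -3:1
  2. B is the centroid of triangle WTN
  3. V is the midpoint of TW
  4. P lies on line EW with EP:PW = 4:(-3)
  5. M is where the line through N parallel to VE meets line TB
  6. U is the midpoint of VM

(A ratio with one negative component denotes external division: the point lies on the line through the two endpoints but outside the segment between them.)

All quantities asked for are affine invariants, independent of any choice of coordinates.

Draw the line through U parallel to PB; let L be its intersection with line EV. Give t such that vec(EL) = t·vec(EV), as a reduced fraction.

Assign W = (0, 0), N = (1, 0), T = (0, 1) — the answer is frame-independent, so this choice is without loss of generality.
1. E lies on line WT with WE:ET = -3:1 ⇒ E = (0, 3/2)
2. B is the centroid of triangle WTN ⇒ B = (1/3, 1/3)
3. V is the midpoint of TW ⇒ V = (0, 1/2)
4. P lies on line EW with EP:PW = 4:(-3) ⇒ P = (0, -9/2)
5. M is where the line through N parallel to VE meets line TB ⇒ M = (1, -1)
6. U is the midpoint of VM ⇒ U = (1/2, -1/4)
through U parallel to PB: direction (1/3, 29/6); meets EV at L = (0, -15/2)
L = E + t·(V−E) with t = 9

t = 9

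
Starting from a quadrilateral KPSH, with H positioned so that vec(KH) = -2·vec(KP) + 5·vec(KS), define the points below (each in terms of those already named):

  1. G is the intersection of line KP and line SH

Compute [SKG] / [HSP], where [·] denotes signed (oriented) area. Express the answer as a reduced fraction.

Choose coordinates K = (0, 0), P = (1, 0), S = (0, 1), H = (-2, 5).
1. G is the intersection of line KP and line SH ⇒ G = (1/2, 0)
2·[SKG] = 1/2, 2·[HSP] = 2
[SKG]:[HSP] = 1/2:2 = 1/4

[SKG]:[HSP] = 1/4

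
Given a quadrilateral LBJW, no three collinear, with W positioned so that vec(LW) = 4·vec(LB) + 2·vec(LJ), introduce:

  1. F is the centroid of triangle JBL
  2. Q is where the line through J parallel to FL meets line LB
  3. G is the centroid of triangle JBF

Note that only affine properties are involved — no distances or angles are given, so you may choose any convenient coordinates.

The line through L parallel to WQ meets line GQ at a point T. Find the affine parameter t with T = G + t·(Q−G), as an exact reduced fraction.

Work in coordinates with L = (0, 0), B = (1, 0), J = (0, 1), W = (4, 2).
1. F is the centroid of triangle JBL ⇒ F = (1/3, 1/3)
2. Q is where the line through J parallel to FL meets line LB ⇒ Q = (-1, 0)
3. G is the centroid of triangle JBF ⇒ G = (4/9, 4/9)
through L parallel to WQ: direction (-5, -2); meets GQ at T = (10/3, 4/3)
T = G + t·(Q−G) with t = -2

t = -2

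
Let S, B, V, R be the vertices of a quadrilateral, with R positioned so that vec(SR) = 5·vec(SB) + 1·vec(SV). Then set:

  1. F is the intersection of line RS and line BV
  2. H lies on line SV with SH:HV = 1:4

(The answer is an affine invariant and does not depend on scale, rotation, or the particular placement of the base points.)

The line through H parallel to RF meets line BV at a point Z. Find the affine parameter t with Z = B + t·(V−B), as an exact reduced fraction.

t = 1/3

Set S = (0, 0), B = (1, 0), V = (0, 1), R = (5, 1); any affine frame gives the same invariant.
1. F is the intersection of line RS and line BV ⇒ F = (5/6, 1/6)
2. H lies on line SV with SH:HV = 1:4 ⇒ H = (0, 1/5)
through H parallel to RF: direction (-25/6, -5/6); meets BV at Z = (2/3, 1/3)
Z = B + t·(V−B) with t = 1/3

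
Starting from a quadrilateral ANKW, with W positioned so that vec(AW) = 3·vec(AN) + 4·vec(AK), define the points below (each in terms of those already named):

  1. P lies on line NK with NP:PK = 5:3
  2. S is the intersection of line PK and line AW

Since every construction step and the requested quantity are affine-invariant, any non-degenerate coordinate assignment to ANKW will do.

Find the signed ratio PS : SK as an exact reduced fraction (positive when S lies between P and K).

PS:SK = -1/8

Choose coordinates A = (0, 0), N = (1, 0), K = (0, 1), W = (3, 4).
1. P lies on line NK with NP:PK = 5:3 ⇒ P = (3/8, 5/8)
2. S is the intersection of line PK and line AW ⇒ S = (3/7, 4/7)
S = P + t·(K−P) with t = -1/7, so PS:SK = t:(1−t) = -1/7:8/7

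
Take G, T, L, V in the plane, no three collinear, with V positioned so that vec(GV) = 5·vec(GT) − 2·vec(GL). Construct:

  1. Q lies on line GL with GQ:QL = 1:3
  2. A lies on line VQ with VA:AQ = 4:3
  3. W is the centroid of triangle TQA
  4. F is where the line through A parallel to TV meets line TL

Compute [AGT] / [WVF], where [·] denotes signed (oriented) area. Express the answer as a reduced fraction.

[AGT]:[WVF] = 210/23

Assign G = (0, 0), T = (1, 0), L = (0, 1), V = (5, -2) — the answer is frame-independent, so this choice is without loss of generality.
1. Q lies on line GL with GQ:QL = 1:3 ⇒ Q = (0, 1/4)
2. A lies on line VQ with VA:AQ = 4:3 ⇒ A = (15/7, -5/7)
3. W is the centroid of triangle TQA ⇒ W = (22/21, -13/84)
4. F is where the line through A parallel to TV meets line TL ⇒ F = (9/7, -2/7)
2·[AGT] = -5/7, 2·[WVF] = -23/294
[AGT]:[WVF] = -5/7:-23/294 = 210/23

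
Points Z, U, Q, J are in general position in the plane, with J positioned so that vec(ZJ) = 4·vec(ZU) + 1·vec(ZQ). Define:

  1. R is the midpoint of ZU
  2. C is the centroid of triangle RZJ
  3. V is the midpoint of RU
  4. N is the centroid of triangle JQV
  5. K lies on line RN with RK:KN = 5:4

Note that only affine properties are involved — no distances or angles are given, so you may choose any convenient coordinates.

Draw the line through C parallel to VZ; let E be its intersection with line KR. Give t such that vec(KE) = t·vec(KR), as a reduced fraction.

Assign Z = (0, 0), U = (1, 0), Q = (0, 1), J = (4, 1) — the answer is frame-independent, so this choice is without loss of generality.
1. R is the midpoint of ZU ⇒ R = (1/2, 0)
2. C is the centroid of triangle RZJ ⇒ C = (3/2, 1/3)
3. V is the midpoint of RU ⇒ V = (3/4, 0)
4. N is the centroid of triangle JQV ⇒ N = (19/12, 2/3)
5. K lies on line RN with RK:KN = 5:4 ⇒ K = (119/108, 10/27)
through C parallel to VZ: direction (-3/4, 0); meets KR at E = (25/24, 1/3)
E = K + t·(R−K) with t = 1/10

t = 1/10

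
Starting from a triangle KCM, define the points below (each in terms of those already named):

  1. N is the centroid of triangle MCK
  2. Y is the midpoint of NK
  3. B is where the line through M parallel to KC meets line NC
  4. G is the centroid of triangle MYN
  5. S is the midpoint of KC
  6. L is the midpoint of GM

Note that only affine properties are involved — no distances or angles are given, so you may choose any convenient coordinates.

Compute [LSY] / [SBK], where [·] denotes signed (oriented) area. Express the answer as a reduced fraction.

Choose coordinates K = (0, 0), C = (1, 0), M = (0, 1).
1. N is the centroid of triangle MCK ⇒ N = (1/3, 1/3)
2. Y is the midpoint of NK ⇒ Y = (1/6, 1/6)
3. B is where the line through M parallel to KC meets line NC ⇒ B = (-1, 1)
4. G is the centroid of triangle MYN ⇒ G = (1/6, 1/2)
5. S is the midpoint of KC ⇒ S = (1/2, 0)
6. L is the midpoint of GM ⇒ L = (1/12, 3/4)
2·[LSY] = -13/72, 2·[SBK] = 1/2
[LSY]:[SBK] = -13/72:1/2 = -13/36

[LSY]:[SBK] = -13/36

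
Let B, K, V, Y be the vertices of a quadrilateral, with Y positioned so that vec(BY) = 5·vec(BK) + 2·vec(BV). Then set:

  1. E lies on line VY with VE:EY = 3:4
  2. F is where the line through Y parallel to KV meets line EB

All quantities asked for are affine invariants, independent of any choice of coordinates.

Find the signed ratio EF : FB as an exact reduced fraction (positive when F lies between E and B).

Set B = (0, 0), K = (1, 0), V = (0, 1), Y = (5, 2); any affine frame gives the same invariant.
1. E lies on line VY with VE:EY = 3:4 ⇒ E = (15/7, 10/7)
2. F is where the line through Y parallel to KV meets line EB ⇒ F = (21/5, 14/5)
F = E + t·(B−E) with t = -24/25, so EF:FB = t:(1−t) = -24/25:49/25

EF:FB = -24/49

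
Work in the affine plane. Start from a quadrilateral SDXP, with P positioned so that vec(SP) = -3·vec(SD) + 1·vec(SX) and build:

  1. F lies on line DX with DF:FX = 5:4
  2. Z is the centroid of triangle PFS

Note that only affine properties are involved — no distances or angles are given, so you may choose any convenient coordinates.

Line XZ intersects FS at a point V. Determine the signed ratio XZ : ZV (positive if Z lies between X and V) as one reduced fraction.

XZ:ZV = -7/19

Assign S = (0, 0), D = (1, 0), X = (0, 1), P = (-3, 1) — the answer is frame-independent, so this choice is without loss of generality.
1. F lies on line DX with DF:FX = 5:4 ⇒ F = (4/9, 5/9)
2. Z is the centroid of triangle PFS ⇒ Z = (-23/27, 14/27)
line XZ meets FS at V = (92/63, 115/63)
Z = X + t·(V−X) with t = -7/12, so XZ:ZV = -7/12:19/12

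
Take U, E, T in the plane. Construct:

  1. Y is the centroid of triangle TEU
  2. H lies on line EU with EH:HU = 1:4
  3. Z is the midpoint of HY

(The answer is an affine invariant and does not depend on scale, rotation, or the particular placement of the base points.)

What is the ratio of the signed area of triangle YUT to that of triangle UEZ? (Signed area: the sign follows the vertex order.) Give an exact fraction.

[YUT]:[UEZ] = -2

Choose coordinates U = (0, 0), E = (1, 0), T = (0, 1).
1. Y is the centroid of triangle TEU ⇒ Y = (1/3, 1/3)
2. H lies on line EU with EH:HU = 1:4 ⇒ H = (4/5, 0)
3. Z is the midpoint of HY ⇒ Z = (17/30, 1/6)
2·[YUT] = -1/3, 2·[UEZ] = 1/6
[YUT]:[UEZ] = -1/3:1/6 = -2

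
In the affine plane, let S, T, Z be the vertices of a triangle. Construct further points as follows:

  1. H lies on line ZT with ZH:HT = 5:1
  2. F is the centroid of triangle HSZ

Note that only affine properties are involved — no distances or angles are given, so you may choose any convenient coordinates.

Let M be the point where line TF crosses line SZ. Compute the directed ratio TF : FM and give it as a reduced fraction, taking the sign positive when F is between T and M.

Set S = (0, 0), T = (1, 0), Z = (0, 1); any affine frame gives the same invariant.
1. H lies on line ZT with ZH:HT = 5:1 ⇒ H = (5/6, 1/6)
2. F is the centroid of triangle HSZ ⇒ F = (5/18, 7/18)
line TF meets SZ at M = (0, 7/13)
F = T + t·(M−T) with t = 13/18, so TF:FM = 13/18:5/18

TF:FM = 13/5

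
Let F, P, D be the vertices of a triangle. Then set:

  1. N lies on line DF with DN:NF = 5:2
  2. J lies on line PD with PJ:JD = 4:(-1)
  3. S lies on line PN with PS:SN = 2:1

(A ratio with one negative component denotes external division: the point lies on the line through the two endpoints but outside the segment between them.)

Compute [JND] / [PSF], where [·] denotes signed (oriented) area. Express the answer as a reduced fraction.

Set F = (0, 0), P = (1, 0), D = (0, 1); any affine frame gives the same invariant.
1. N lies on line DF with DN:NF = 5:2 ⇒ N = (0, 2/7)
2. J lies on line PD with PJ:JD = 4:(-1) ⇒ J = (-1/3, 4/3)
3. S lies on line PN with PS:SN = 2:1 ⇒ S = (1/3, 4/21)
2·[JND] = 5/21, 2·[PSF] = 4/21
[JND]:[PSF] = 5/21:4/21 = 5/4

[JND]:[PSF] = 5/4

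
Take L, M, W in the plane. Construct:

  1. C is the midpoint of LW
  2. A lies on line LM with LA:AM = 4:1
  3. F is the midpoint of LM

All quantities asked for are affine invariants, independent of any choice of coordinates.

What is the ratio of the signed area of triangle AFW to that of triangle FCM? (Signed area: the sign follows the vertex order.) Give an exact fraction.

Choose coordinates L = (0, 0), M = (1, 0), W = (0, 1).
1. C is the midpoint of LW ⇒ C = (0, 1/2)
2. A lies on line LM with LA:AM = 4:1 ⇒ A = (4/5, 0)
3. F is the midpoint of LM ⇒ F = (1/2, 0)
2·[AFW] = -3/10, 2·[FCM] = -1/4
[AFW]:[FCM] = -3/10:-1/4 = 6/5

[AFW]:[FCM] = 6/5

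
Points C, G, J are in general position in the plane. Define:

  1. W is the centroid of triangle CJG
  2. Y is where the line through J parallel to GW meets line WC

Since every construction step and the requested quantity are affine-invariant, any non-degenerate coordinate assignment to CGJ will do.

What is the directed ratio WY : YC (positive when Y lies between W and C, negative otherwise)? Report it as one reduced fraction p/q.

Work in coordinates with C = (0, 0), G = (1, 0), J = (0, 1).
1. W is the centroid of triangle CJG ⇒ W = (1/3, 1/3)
2. Y is where the line through J parallel to GW meets line WC ⇒ Y = (2/3, 2/3)
Y = W + t·(C−W) with t = -1, so WY:YC = t:(1−t) = -1:2

WY:YC = -1/2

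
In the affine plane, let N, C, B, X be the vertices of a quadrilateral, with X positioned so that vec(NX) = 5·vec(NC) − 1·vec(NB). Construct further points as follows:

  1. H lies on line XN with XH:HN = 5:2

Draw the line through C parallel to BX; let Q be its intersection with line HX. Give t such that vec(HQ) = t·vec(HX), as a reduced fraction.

t = 4/25

Set N = (0, 0), C = (1, 0), B = (0, 1), X = (5, -1); any affine frame gives the same invariant.
1. H lies on line XN with XH:HN = 5:2 ⇒ H = (10/7, -2/7)
through C parallel to BX: direction (5, -2); meets HX at Q = (2, -2/5)
Q = H + t·(X−H) with t = 4/25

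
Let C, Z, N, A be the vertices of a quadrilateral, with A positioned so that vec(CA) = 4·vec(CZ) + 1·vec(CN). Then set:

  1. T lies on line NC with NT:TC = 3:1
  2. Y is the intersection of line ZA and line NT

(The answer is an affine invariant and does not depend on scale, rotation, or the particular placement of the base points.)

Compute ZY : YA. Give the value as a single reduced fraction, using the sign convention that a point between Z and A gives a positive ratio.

Set C = (0, 0), Z = (1, 0), N = (0, 1), A = (4, 1); any affine frame gives the same invariant.
1. T lies on line NC with NT:TC = 3:1 ⇒ T = (0, 1/4)
2. Y is the intersection of line ZA and line NT ⇒ Y = (0, -1/3)
Y = Z + t·(A−Z) with t = -1/3, so ZY:YA = t:(1−t) = -1/3:4/3

ZY:YA = -1/4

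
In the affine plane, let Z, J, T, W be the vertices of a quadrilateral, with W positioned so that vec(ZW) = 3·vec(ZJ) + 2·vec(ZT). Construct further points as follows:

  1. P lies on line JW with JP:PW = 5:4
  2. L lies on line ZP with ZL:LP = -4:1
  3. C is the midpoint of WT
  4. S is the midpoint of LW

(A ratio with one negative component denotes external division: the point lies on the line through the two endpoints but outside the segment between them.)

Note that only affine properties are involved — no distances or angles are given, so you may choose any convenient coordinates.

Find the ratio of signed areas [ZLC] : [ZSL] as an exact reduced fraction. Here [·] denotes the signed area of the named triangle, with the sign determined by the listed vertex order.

Choose coordinates Z = (0, 0), J = (1, 0), T = (0, 1), W = (3, 2).
1. P lies on line JW with JP:PW = 5:4 ⇒ P = (19/9, 10/9)
2. L lies on line ZP with ZL:LP = -4:1 ⇒ L = (76/27, 40/27)
3. C is the midpoint of WT ⇒ C = (3/2, 3/2)
4. S is the midpoint of LW ⇒ S = (157/54, 47/27)
2·[ZLC] = 2, 2·[ZSL] = -16/27
[ZLC]:[ZSL] = 2:-16/27 = -27/8

[ZLC]:[ZSL] = -27/8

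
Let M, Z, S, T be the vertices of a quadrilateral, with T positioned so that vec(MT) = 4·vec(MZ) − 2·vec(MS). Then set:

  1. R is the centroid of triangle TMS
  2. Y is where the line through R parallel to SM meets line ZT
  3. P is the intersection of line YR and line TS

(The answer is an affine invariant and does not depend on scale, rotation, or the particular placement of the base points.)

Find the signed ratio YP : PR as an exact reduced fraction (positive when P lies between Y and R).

Set M = (0, 0), Z = (1, 0), S = (0, 1), T = (4, -2); any affine frame gives the same invariant.
1. R is the centroid of triangle TMS ⇒ R = (4/3, -1/3)
2. Y is where the line through R parallel to SM meets line ZT ⇒ Y = (4/3, -2/9)
3. P is the intersection of line YR and line TS ⇒ P = (4/3, 0)
P = Y + t·(R−Y) with t = -2, so YP:PR = t:(1−t) = -2:3

YP:PR = -2/3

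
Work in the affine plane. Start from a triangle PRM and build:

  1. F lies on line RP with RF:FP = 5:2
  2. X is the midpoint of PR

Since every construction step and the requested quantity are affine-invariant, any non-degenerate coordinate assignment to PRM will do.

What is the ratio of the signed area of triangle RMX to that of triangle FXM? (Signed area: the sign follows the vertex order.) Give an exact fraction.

Work in coordinates with P = (0, 0), R = (1, 0), M = (0, 1).
1. F lies on line RP with RF:FP = 5:2 ⇒ F = (2/7, 0)
2. X is the midpoint of PR ⇒ X = (1/2, 0)
2·[RMX] = 1/2, 2·[FXM] = 3/14
[RMX]:[FXM] = 1/2:3/14 = 7/3

[RMX]:[FXM] = 7/3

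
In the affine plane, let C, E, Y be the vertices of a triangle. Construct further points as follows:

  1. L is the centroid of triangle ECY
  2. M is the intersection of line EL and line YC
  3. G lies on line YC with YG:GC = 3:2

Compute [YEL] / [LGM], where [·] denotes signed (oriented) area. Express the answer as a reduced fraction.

[YEL]:[LGM] = 10

Choose coordinates C = (0, 0), E = (1, 0), Y = (0, 1).
1. L is the centroid of triangle ECY ⇒ L = (1/3, 1/3)
2. M is the intersection of line EL and line YC ⇒ M = (0, 1/2)
3. G lies on line YC with YG:GC = 3:2 ⇒ G = (0, 2/5)
2·[YEL] = -1/3, 2·[LGM] = -1/30
[YEL]:[LGM] = -1/3:-1/30 = 10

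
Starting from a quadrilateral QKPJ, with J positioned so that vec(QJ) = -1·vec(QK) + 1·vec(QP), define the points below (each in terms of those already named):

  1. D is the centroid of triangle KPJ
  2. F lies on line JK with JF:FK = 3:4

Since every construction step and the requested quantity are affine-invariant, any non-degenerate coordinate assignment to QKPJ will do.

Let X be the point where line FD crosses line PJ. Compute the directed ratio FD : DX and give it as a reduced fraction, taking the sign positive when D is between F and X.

FD:DX = 2/7

Work in coordinates with Q = (0, 0), K = (1, 0), P = (0, 1), J = (-1, 1).
1. D is the centroid of triangle KPJ ⇒ D = (0, 2/3)
2. F lies on line JK with JF:FK = 3:4 ⇒ F = (-1/7, 4/7)
line FD meets PJ at X = (1/2, 1)
D = F + t·(X−F) with t = 2/9, so FD:DX = 2/9:7/9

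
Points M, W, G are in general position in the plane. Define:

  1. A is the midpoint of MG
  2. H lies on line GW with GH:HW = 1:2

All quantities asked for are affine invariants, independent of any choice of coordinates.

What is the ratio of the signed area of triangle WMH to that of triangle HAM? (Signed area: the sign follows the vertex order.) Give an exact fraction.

Work in coordinates with M = (0, 0), W = (1, 0), G = (0, 1).
1. A is the midpoint of MG ⇒ A = (0, 1/2)
2. H lies on line GW with GH:HW = 1:2 ⇒ H = (1/3, 2/3)
2·[WMH] = -2/3, 2·[HAM] = 1/6
[WMH]:[HAM] = -2/3:1/6 = -4

[WMH]:[HAM] = -4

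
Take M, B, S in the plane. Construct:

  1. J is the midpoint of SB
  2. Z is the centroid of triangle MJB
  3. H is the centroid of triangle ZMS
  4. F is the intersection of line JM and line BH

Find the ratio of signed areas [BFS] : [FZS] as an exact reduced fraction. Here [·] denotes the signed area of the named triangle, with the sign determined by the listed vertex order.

Assign M = (0, 0), B = (1, 0), S = (0, 1) — the answer is frame-independent, so this choice is without loss of generality.
1. J is the midpoint of SB ⇒ J = (1/2, 1/2)
2. Z is the centroid of triangle MJB ⇒ Z = (1/2, 1/6)
3. H is the centroid of triangle ZMS ⇒ H = (1/6, 7/18)
4. F is the intersection of line JM and line BH ⇒ F = (7/22, 7/22)
2·[BFS] = -4/11, 2·[FZS] = 5/66
[BFS]:[FZS] = -4/11:5/66 = -24/5

[BFS]:[FZS] = -24/5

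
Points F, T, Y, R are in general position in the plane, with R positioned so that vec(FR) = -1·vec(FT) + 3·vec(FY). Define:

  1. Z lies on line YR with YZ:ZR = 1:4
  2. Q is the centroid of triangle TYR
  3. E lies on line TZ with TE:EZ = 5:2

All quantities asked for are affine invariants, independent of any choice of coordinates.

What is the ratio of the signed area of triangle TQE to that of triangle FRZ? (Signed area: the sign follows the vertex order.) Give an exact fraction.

[TQE]:[FRZ] = -5/28

Set F = (0, 0), T = (1, 0), Y = (0, 1), R = (-1, 3); any affine frame gives the same invariant.
1. Z lies on line YR with YZ:ZR = 1:4 ⇒ Z = (-1/5, 7/5)
2. Q is the centroid of triangle TYR ⇒ Q = (0, 4/3)
3. E lies on line TZ with TE:EZ = 5:2 ⇒ E = (1/7, 1)
2·[TQE] = 1/7, 2·[FRZ] = -4/5
[TQE]:[FRZ] = 1/7:-4/5 = -5/28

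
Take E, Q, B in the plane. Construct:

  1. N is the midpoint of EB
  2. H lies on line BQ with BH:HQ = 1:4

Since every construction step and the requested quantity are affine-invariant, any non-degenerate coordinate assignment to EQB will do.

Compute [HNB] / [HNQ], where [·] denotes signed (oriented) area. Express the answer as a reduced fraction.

[HNB]:[HNQ] = -1/4

Choose coordinates E = (0, 0), Q = (1, 0), B = (0, 1).
1. N is the midpoint of EB ⇒ N = (0, 1/2)
2. H lies on line BQ with BH:HQ = 1:4 ⇒ H = (1/5, 4/5)
2·[HNB] = -1/10, 2·[HNQ] = 2/5
[HNB]:[HNQ] = -1/10:2/5 = -1/4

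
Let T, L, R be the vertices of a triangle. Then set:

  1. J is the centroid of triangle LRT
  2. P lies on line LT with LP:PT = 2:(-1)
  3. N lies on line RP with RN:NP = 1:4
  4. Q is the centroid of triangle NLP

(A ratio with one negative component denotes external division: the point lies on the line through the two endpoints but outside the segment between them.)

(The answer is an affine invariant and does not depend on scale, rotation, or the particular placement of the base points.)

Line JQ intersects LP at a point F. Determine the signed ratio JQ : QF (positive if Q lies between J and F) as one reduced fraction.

Set T = (0, 0), L = (1, 0), R = (0, 1); any affine frame gives the same invariant.
1. J is the centroid of triangle LRT ⇒ J = (1/3, 1/3)
2. P lies on line LT with LP:PT = 2:(-1) ⇒ P = (-1, 0)
3. N lies on line RP with RN:NP = 1:4 ⇒ N = (-1/5, 4/5)
4. Q is the centroid of triangle NLP ⇒ Q = (-1/15, 4/15)
line JQ meets LP at F = (-5/3, 0)
Q = J + t·(F−J) with t = 1/5, so JQ:QF = 1/5:4/5

JQ:QF = 1/4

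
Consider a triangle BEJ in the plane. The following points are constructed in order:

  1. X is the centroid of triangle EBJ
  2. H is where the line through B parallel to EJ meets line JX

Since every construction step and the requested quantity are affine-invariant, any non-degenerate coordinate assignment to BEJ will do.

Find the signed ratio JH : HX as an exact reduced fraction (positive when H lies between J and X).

Set B = (0, 0), E = (1, 0), J = (0, 1); any affine frame gives the same invariant.
1. X is the centroid of triangle EBJ ⇒ X = (1/3, 1/3)
2. H is where the line through B parallel to EJ meets line JX ⇒ H = (1, -1)
H = J + t·(X−J) with t = 3, so JH:HX = t:(1−t) = 3:-2

JH:HX = -3/2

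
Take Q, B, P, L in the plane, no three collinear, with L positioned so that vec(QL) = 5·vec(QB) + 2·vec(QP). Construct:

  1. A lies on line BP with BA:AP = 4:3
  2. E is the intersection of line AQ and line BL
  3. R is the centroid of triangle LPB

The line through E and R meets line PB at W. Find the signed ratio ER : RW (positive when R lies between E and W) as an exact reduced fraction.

ER:RW = -11/5

Work in coordinates with Q = (0, 0), B = (1, 0), P = (0, 1), L = (5, 2).
1. A lies on line BP with BA:AP = 4:3 ⇒ A = (3/7, 4/7)
2. E is the intersection of line AQ and line BL ⇒ E = (-3/5, -4/5)
3. R is the centroid of triangle LPB ⇒ R = (2, 1)
line ER meets PB at W = (9/11, 2/11)
R = E + t·(W−E) with t = 11/6, so ER:RW = 11/6:-5/6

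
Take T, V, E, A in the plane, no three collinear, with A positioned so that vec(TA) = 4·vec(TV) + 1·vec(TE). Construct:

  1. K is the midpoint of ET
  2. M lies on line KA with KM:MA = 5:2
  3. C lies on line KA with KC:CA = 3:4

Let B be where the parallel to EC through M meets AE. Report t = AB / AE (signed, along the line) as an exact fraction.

Assign T = (0, 0), V = (1, 0), E = (0, 1), A = (4, 1) — the answer is frame-independent, so this choice is without loss of generality.
1. K is the midpoint of ET ⇒ K = (0, 1/2)
2. M lies on line KA with KM:MA = 5:2 ⇒ M = (20/7, 6/7)
3. C lies on line KA with KC:CA = 3:4 ⇒ C = (12/7, 5/7)
through M parallel to EC: direction (12/7, -2/7); meets AE at B = (2, 1)
B = A + t·(E−A) with t = 1/2

t = 1/2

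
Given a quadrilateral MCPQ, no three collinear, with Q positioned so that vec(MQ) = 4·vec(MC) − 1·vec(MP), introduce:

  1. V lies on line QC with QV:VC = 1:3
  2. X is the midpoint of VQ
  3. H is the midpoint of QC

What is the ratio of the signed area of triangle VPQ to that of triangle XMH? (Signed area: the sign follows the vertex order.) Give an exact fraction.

[VPQ]:[XMH] = 4/3

Work in coordinates with M = (0, 0), C = (1, 0), P = (0, 1), Q = (4, -1).
1. V lies on line QC with QV:VC = 1:3 ⇒ V = (13/4, -3/4)
2. X is the midpoint of VQ ⇒ X = (29/8, -7/8)
3. H is the midpoint of QC ⇒ H = (5/2, -1/2)
2·[VPQ] = -1/2, 2·[XMH] = -3/8
[VPQ]:[XMH] = -1/2:-3/8 = 4/3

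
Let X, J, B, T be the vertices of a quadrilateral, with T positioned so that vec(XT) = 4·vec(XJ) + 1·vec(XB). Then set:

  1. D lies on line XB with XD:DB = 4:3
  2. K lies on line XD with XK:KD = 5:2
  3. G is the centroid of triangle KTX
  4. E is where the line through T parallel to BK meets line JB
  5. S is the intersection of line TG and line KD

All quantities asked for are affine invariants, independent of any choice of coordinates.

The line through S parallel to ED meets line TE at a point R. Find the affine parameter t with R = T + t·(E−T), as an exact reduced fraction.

Assign X = (0, 0), J = (1, 0), B = (0, 1), T = (4, 1) — the answer is frame-independent, so this choice is without loss of generality.
1. D lies on line XB with XD:DB = 4:3 ⇒ D = (0, 4/7)
2. K lies on line XD with XK:KD = 5:2 ⇒ K = (0, 20/49)
3. G is the centroid of triangle KTX ⇒ G = (4/3, 23/49)
4. E is where the line through T parallel to BK meets line JB ⇒ E = (4, -3)
5. S is the intersection of line TG and line KD ⇒ S = (0, 10/49)
through S parallel to ED: direction (-4, 25/7); meets TE at R = (4, -165/49)
R = T + t·(E−T) with t = 107/98

t = 107/98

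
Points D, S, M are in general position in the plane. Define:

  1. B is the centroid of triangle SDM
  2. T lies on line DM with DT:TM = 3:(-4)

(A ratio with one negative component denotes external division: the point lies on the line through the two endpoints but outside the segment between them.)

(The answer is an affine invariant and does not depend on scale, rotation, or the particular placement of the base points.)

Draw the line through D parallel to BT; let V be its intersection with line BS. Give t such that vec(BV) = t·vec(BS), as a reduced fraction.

Assign D = (0, 0), S = (1, 0), M = (0, 1) — the answer is frame-independent, so this choice is without loss of generality.
1. B is the centroid of triangle SDM ⇒ B = (1/3, 1/3)
2. T lies on line DM with DT:TM = 3:(-4) ⇒ T = (0, -3)
through D parallel to BT: direction (-1/3, -10/3); meets BS at V = (1/21, 10/21)
V = B + t·(S−B) with t = -3/7

t = -3/7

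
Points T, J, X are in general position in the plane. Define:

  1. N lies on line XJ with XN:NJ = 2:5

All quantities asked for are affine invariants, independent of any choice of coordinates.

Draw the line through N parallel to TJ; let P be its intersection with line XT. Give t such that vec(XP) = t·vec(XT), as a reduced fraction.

Work in coordinates with T = (0, 0), J = (1, 0), X = (0, 1).
1. N lies on line XJ with XN:NJ = 2:5 ⇒ N = (2/7, 5/7)
through N parallel to TJ: direction (1, 0); meets XT at P = (0, 5/7)
P = X + t·(T−X) with t = 2/7

t = 2/7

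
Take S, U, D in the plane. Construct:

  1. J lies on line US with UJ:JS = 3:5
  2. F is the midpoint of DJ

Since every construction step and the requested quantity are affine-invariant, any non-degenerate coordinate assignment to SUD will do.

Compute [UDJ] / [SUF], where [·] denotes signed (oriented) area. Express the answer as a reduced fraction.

Work in coordinates with S = (0, 0), U = (1, 0), D = (0, 1).
1. J lies on line US with UJ:JS = 3:5 ⇒ J = (5/8, 0)
2. F is the midpoint of DJ ⇒ F = (5/16, 1/2)
2·[UDJ] = 3/8, 2·[SUF] = 1/2
[UDJ]:[SUF] = 3/8:1/2 = 3/4

[UDJ]:[SUF] = 3/4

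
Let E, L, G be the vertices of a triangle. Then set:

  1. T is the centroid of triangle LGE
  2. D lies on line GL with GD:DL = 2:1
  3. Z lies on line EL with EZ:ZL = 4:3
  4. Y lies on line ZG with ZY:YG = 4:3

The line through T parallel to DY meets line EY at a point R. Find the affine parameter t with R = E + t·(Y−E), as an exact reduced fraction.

Assign E = (0, 0), L = (1, 0), G = (0, 1) — the answer is frame-independent, so this choice is without loss of generality.
1. T is the centroid of triangle LGE ⇒ T = (1/3, 1/3)
2. D lies on line GL with GD:DL = 2:1 ⇒ D = (2/3, 1/3)
3. Z lies on line EL with EZ:ZL = 4:3 ⇒ Z = (4/7, 0)
4. Y lies on line ZG with ZY:YG = 4:3 ⇒ Y = (12/49, 4/7)
through T parallel to DY: direction (-62/147, 5/21); meets EY at R = (97/539, 97/231)
R = E + t·(Y−E) with t = 97/132

t = 97/132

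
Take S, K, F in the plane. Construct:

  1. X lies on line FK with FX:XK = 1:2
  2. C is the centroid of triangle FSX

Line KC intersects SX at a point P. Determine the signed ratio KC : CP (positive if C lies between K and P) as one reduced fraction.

Choose coordinates S = (0, 0), K = (1, 0), F = (0, 1).
1. X lies on line FK with FX:XK = 1:2 ⇒ X = (1/3, 2/3)
2. C is the centroid of triangle FSX ⇒ C = (1/9, 5/9)
line KC meets SX at P = (5/21, 10/21)
C = K + t·(P−K) with t = 7/6, so KC:CP = 7/6:-1/6

KC:CP = -7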